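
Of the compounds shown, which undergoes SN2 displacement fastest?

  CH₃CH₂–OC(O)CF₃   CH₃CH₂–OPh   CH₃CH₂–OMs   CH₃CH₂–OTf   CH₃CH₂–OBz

With the same alkyl group throughout, only the leaving group differentiates the rates.
The more stable X⁻ (or X) is on its own — i.e. the weaker a base it is — the better a leaving group it makes.
CH₃CH₂–OTf loses OTf⁻: pKₐ(CF₃SO₃H (triflic acid)) ≈ -14
CH₃CH₂–OMs loses OMs⁻: pKₐ(CH₃SO₃H (MsOH)) ≈ -1.9
CH₃CH₂–OC(O)CF₃ loses CF₃COO⁻: pKₐ(CF₃COOH) ≈ 0.2
CH₃CH₂–OBz loses PhCOO⁻: pKₐ(C₆H₅COOH) ≈ 4.2
CH₃CH₂–OPh loses PhO⁻: pKₐ(C₆H₅OH (phenol)) ≈ 10

CH₃CH₂–OTf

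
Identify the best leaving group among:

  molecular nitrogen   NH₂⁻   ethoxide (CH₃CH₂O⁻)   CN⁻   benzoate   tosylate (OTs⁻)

The more stable X⁻ (or X) is on its own — i.e. the weaker a base it is — the better a leaving group it makes.
molecular nitrogen: no meaningful conjugate acid; N₂ departs as an exceptionally stable neutral molecule
tosylate (OTs⁻): pKₐ(p-CH₃C₆H₄SO₃H (TsOH)) ≈ -2.8
benzoate: pKₐ(C₆H₅COOH) ≈ 4.2
CN⁻: pKₐ(HCN) ≈ 9.2
ethoxide (CH₃CH₂O⁻): pKₐ(CH₃CH₂OH) ≈ 16
NH₂⁻: pKₐ(NH₃) ≈ 38

molecular nitrogen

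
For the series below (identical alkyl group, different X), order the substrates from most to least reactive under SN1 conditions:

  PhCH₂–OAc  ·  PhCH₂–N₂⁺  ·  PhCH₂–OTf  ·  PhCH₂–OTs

Same R in every case — rank the leaving groups.
Leaving-group ability tracks the stability of the departed species; conjugate-acid pKₐ is the usual yardstick (lower pKₐ → better LG).
PhCH₂–N₂⁺ loses N₂: no meaningful conjugate acid; N₂ departs as an exceptionally stable neutral molecule
PhCH₂–OTf loses OTf⁻: pKₐ(CF₃SO₃H (triflic acid)) ≈ -14
PhCH₂–OTs loses OTs⁻: pKₐ(p-CH₃C₆H₄SO₃H (TsOH)) ≈ -2.8
PhCH₂–OAc loses AcO⁻: pKₐ(CH₃COOH) ≈ 4.8

PhCH₂–N₂⁺ > PhCH₂–OTf > PhCH₂–OTs > PhCH₂–OAc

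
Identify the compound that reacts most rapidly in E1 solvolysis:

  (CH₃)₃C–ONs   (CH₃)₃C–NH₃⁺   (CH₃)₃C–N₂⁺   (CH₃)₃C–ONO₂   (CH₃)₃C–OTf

(CH₃)₃C–N₂⁺

Same R in every case — rank the leaving groups.
Leaving-group ability tracks the stability of the departed species; conjugate-acid pKₐ is the usual yardstick (lower pKₐ → better LG).
(CH₃)₃C–N₂⁺ loses N₂: no meaningful conjugate acid; N₂ departs as an exceptionally stable neutral molecule
(CH₃)₃C–OTf loses OTf⁻: pKₐ(CF₃SO₃H (triflic acid)) ≈ -14
(CH₃)₃C–ONs loses ONs⁻: pKₐ(p-O₂NC₆H₄SO₃H) ≈ -3.5
(CH₃)₃C–ONO₂ loses NO₃⁻: pKₐ(HNO₃) ≈ -1.3
(CH₃)₃C–NH₃⁺ loses NH₃: pKₐ(NH₄⁺) ≈ 9.2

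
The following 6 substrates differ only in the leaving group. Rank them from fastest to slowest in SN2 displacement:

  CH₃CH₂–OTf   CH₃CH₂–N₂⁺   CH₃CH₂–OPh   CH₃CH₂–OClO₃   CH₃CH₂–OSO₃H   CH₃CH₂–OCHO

CH₃CH₂–N₂⁺ > CH₃CH₂–OTf > CH₃CH₂–OClO₃ > CH₃CH₂–OSO₃H > CH₃CH₂–OCHO > CH₃CH₂–OPh

With the same alkyl group throughout, only the leaving group differentiates the rates.
The more stable X⁻ (or X) is on its own — i.e. the weaker a base it is — the better a leaving group it makes.
CH₃CH₂–N₂⁺ loses N₂: no meaningful conjugate acid; N₂ departs as an exceptionally stable neutral molecule
CH₃CH₂–OTf loses OTf⁻: pKₐ(CF₃SO₃H (triflic acid)) ≈ -14
CH₃CH₂–OClO₃ loses ClO₄⁻: pKₐ(HClO₄) ≈ -10
CH₃CH₂–OSO₃H loses HSO₄⁻: pKₐ(H₂SO₄) ≈ -3
CH₃CH₂–OCHO loses HCOO⁻: pKₐ(HCOOH) ≈ 3.8
CH₃CH₂–OPh loses PhO⁻: pKₐ(C₆H₅OH (phenol)) ≈ 10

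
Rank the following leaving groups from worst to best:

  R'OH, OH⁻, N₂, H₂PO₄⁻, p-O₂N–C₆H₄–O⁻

Leaving-group ability tracks the stability of the departed species; conjugate-acid pKₐ is the usual yardstick (lower pKₐ → better LG).
N₂: no meaningful conjugate acid; N₂ departs as an exceptionally stable neutral molecule
R'OH: pKₐ(R'OH₂⁺) ≈ -2.4
H₂PO₄⁻: pKₐ(H₃PO₄) ≈ 2.1
p-O₂N–C₆H₄–O⁻: pKₐ(p-nitrophenol) ≈ 7.2
OH⁻: pKₐ(H₂O) ≈ 15.7
Listed from poorest to best leaving group as asked.

OH⁻ < p-O₂N–C₆H₄–O⁻ < H₂PO₄⁻ < R'OH < N₂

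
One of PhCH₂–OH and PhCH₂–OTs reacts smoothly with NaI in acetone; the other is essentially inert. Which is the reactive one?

PhCH₂–OTs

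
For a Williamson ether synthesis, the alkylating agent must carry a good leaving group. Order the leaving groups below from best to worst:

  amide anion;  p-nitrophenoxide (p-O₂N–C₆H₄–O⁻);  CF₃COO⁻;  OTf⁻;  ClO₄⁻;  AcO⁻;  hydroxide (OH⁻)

OTf⁻: pKₐ(CF₃SO₃H (triflic acid)) ≈ -14
ClO₄⁻: pKₐ(HClO₄) ≈ -10 — extremely weak base; rarely used for safety reasons
CF₃COO⁻: pKₐ(CF₃COOH) ≈ 0.2
AcO⁻: pKₐ(CH₃COOH) ≈ 4.8 — resonance-stabilised but still a weak base
p-nitrophenoxide (p-O₂N–C₆H₄–O⁻): pKₐ(p-nitrophenol) ≈ 7.2
hydroxide (OH⁻): pKₐ(H₂O) ≈ 15.7 — strong base; essentially never leaves without prior activation
amide anion: pKₐ(NH₃) ≈ 38 — extremely strong base; never a leaving group

OTf⁻ > ClO₄⁻ > CF₃COO⁻ > AcO⁻ > p-nitrophenoxide (p-O₂N–C₆H₄–O⁻) > hydroxide (OH⁻) > amide anion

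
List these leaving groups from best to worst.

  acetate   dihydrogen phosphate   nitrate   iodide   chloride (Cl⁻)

iodide: pKₐ(HI) ≈ -10
chloride (Cl⁻): pKₐ(HCl) ≈ -7 — moderately weak base
nitrate: pKₐ(HNO₃) ≈ -1.3
dihydrogen phosphate: pKₐ(H₃PO₄) ≈ 2.1
acetate: pKₐ(CH₃COOH) ≈ 4.8 — resonance-stabilised but still a weak base

iodide > chloride (Cl⁻) > nitrate > dihydrogen phosphate > acetate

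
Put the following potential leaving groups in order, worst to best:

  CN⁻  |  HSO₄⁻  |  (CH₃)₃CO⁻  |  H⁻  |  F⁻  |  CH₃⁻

CH₃⁻ < H⁻ < (CH₃)₃CO⁻ < CN⁻ < F⁻ < HSO₄⁻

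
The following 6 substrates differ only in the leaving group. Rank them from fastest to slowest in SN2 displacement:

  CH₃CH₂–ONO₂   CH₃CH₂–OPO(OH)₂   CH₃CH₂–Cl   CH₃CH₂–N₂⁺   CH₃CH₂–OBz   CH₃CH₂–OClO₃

CH₃CH₂–N₂⁺ > CH₃CH₂–OClO₃ > CH₃CH₂–Cl > CH₃CH₂–ONO₂ > CH₃CH₂–OPO(OH)₂ > CH₃CH₂–OBz

Same R in every case — rank the leaving groups.
A good leaving group is a weak base: the lower the pKₐ of its conjugate acid, the more readily it departs.
CH₃CH₂–N₂⁺ loses N₂: no meaningful conjugate acid; N₂ departs as an exceptionally stable neutral molecule
CH₃CH₂–OClO₃ loses ClO₄⁻: pKₐ(HClO₄) ≈ -10
CH₃CH₂–Cl loses Cl⁻: pKₐ(HCl) ≈ -7
CH₃CH₂–ONO₂ loses NO₃⁻: pKₐ(HNO₃) ≈ -1.3
CH₃CH₂–OPO(OH)₂ loses H₂PO₄⁻: pKₐ(H₃PO₄) ≈ 2.1
CH₃CH₂–OBz loses PhCOO⁻: pKₐ(C₆H₅COOH) ≈ 4.2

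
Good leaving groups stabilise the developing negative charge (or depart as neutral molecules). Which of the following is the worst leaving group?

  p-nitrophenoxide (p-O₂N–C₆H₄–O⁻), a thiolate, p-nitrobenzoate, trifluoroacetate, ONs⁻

a thiolate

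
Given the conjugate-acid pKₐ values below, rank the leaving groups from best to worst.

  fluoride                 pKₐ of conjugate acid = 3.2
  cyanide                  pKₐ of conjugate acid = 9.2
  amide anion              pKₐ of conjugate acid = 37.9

Lower conjugate-acid pKₐ ⇒ weaker base ⇒ better leaving group.
Sorting by the given values: fluoride (3.2), cyanide (9.2), amide anion (37.9).

fluoride > cyanide > amide anion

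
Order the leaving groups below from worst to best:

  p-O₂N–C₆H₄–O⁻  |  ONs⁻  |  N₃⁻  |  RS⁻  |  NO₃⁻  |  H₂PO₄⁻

RS⁻ < p-O₂N–C₆H₄–O⁻ < N₃⁻ < H₂PO₄⁻ < NO₃⁻ < ONs⁻

The more stable X⁻ (or X) is on its own — i.e. the weaker a base it is — the better a leaving group it makes.
ONs⁻: pKₐ(p-O₂NC₆H₄SO₃H) ≈ -3.5 — p-nitro group further stabilises the sulfonate
NO₃⁻: pKₐ(HNO₃) ≈ -1.3 — resonance-delocalised over three oxygens
H₂PO₄⁻: pKₐ(H₃PO₄) ≈ 2.1
N₃⁻: pKₐ(HN₃) ≈ 4.7 — linear, resonance-stabilised
p-O₂N–C₆H₄–O⁻: pKₐ(p-nitrophenol) ≈ 7.2
RS⁻: pKₐ(RSH (a thiol)) ≈ 10.5
Listed from poorest to best leaving group as asked.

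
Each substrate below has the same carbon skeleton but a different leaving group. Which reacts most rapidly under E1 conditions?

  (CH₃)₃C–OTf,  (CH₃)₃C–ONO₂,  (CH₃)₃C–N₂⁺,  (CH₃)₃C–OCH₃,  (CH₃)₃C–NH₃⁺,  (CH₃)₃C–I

(CH₃)₃C–N₂⁺

Identical carbon frameworks mean the comparison reduces to leaving-group quality.
Leaving-group ability tracks the stability of the departed species; conjugate-acid pKₐ is the usual yardstick (lower pKₐ → better LG).
(CH₃)₃C–N₂⁺ loses N₂: no meaningful conjugate acid; N₂ departs as an exceptionally stable neutral molecule
(CH₃)₃C–OTf loses OTf⁻: pKₐ(CF₃SO₃H (triflic acid)) ≈ -14
(CH₃)₃C–I loses I⁻: pKₐ(HI) ≈ -10
(CH₃)₃C–ONO₂ loses NO₃⁻: pKₐ(HNO₃) ≈ -1.3
(CH₃)₃C–NH₃⁺ loses NH₃: pKₐ(NH₄⁺) ≈ 9.2
(CH₃)₃C–OCH₃ loses CH₃O⁻: pKₐ(CH₃OH) ≈ 15.5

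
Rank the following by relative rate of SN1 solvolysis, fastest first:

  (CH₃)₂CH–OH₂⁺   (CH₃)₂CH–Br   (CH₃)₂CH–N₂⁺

Same R in every case — rank the leaving groups.
A good leaving group is a weak base: the lower the pKₐ of its conjugate acid, the more readily it departs.
(CH₃)₂CH–N₂⁺ loses N₂: no meaningful conjugate acid; N₂ departs as an exceptionally stable neutral molecule
(CH₃)₂CH–Br loses Br⁻: pKₐ(HBr) ≈ -9
(CH₃)₂CH–OH₂⁺ loses H₂O: pKₐ(H₃O⁺) ≈ -1.7

(CH₃)₂CH–N₂⁺ > (CH₃)₂CH–Br > (CH₃)₂CH–OH₂⁺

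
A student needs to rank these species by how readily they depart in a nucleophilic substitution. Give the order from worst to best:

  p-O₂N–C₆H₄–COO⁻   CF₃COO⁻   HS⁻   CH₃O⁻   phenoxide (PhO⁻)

Rank by basicity of the departing species: weakest base leaves most easily.
CF₃COO⁻: pKₐ(CF₃COOH) ≈ 0.2
p-O₂N–C₆H₄–COO⁻: pKₐ(p-nitrobenzoic acid) ≈ 3.4 — electron-withdrawing nitro group stabilises the carboxylate
HS⁻: pKₐ(H₂S) ≈ 7
phenoxide (PhO⁻): pKₐ(C₆H₅OH (phenol)) ≈ 10 — resonance into the ring helps, but still a poor LG
CH₃O⁻: pKₐ(CH₃OH) ≈ 15.5 — strong base; alkoxides do not leave unassisted
Reversing gives the worst-to-best order requested.

CH₃O⁻ < phenoxide (PhO⁻) < HS⁻ < p-O₂N–C₆H₄–COO⁻ < CF₃COO⁻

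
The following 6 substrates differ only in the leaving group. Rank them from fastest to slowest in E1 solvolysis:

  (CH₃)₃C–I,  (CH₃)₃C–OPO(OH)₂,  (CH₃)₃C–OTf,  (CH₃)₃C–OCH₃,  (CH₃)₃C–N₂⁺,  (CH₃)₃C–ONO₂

With the same alkyl group throughout, only the leaving group differentiates the rates.
A good leaving group is a weak base: the lower the pKₐ of its conjugate acid, the more readily it departs.
(CH₃)₃C–N₂⁺ loses N₂: no meaningful conjugate acid; N₂ departs as an exceptionally stable neutral molecule
(CH₃)₃C–OTf loses OTf⁻: pKₐ(CF₃SO₃H (triflic acid)) ≈ -14
(CH₃)₃C–I loses I⁻: pKₐ(HI) ≈ -10
(CH₃)₃C–ONO₂ loses NO₃⁻: pKₐ(HNO₃) ≈ -1.3
(CH₃)₃C–OPO(OH)₂ loses H₂PO₄⁻: pKₐ(H₃PO₄) ≈ 2.1
(CH₃)₃C–OCH₃ loses CH₃O⁻: pKₐ(CH₃OH) ≈ 15.5

(CH₃)₃C–N₂⁺ > (CH₃)₃C–OTf > (CH₃)₃C–I > (CH₃)₃C–ONO₂ > (CH₃)₃C–OPO(OH)₂ > (CH₃)₃C–OCH₃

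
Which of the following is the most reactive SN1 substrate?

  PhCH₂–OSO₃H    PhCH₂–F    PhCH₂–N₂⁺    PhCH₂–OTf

PhCH₂–N₂⁺

Same R in every case — rank the leaving groups.
The more stable X⁻ (or X) is on its own — i.e. the weaker a base it is — the better a leaving group it makes.
PhCH₂–N₂⁺ loses N₂: no meaningful conjugate acid; N₂ departs as an exceptionally stable neutral molecule
PhCH₂–OTf loses OTf⁻: pKₐ(CF₃SO₃H (triflic acid)) ≈ -14
PhCH₂–OSO₃H loses HSO₄⁻: pKₐ(H₂SO₄) ≈ -3
PhCH₂–F loses F⁻: pKₐ(HF) ≈ 3.2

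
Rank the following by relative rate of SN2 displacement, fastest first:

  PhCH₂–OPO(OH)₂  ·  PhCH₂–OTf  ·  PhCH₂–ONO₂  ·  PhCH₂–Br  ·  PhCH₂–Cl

The skeletons are identical, so relative rate is governed entirely by leaving-group ability.
A good leaving group is a weak base: the lower the pKₐ of its conjugate acid, the more readily it departs.
PhCH₂–OTf loses OTf⁻: pKₐ(CF₃SO₃H (triflic acid)) ≈ -14
PhCH₂–Br loses Br⁻: pKₐ(HBr) ≈ -9
PhCH₂–Cl loses Cl⁻: pKₐ(HCl) ≈ -7
PhCH₂–ONO₂ loses NO₃⁻: pKₐ(HNO₃) ≈ -1.3
PhCH₂–OPO(OH)₂ loses H₂PO₄⁻: pKₐ(H₃PO₄) ≈ 2.1

PhCH₂–OTf > PhCH₂–Br > PhCH₂–Cl > PhCH₂–ONO₂ > PhCH₂–OPO(OH)₂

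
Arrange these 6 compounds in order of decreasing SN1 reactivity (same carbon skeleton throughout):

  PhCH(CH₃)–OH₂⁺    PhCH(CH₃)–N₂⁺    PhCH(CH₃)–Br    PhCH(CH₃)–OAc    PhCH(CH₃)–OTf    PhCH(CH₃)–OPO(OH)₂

PhCH(CH₃)–N₂⁺ > PhCH(CH₃)–OTf > PhCH(CH₃)–Br > PhCH(CH₃)–OH₂⁺ > PhCH(CH₃)–OPO(OH)₂ > PhCH(CH₃)–OAc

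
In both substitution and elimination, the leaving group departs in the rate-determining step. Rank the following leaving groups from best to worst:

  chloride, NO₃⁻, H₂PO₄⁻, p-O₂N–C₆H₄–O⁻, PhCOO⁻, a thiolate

chloride > NO₃⁻ > H₂PO₄⁻ > PhCOO⁻ > p-O₂N–C₆H₄–O⁻ > a thiolate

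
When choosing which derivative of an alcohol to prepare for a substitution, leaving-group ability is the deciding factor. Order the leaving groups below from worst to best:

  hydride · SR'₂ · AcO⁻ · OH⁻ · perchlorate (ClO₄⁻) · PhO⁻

A good leaving group is a weak base: the lower the pKₐ of its conjugate acid, the more readily it departs.
perchlorate (ClO₄⁻): pKₐ(HClO₄) ≈ -10
SR'₂: pKₐ(R'₂SH⁺) ≈ -7 — neutral; leaves from a sulfonium salt (R–SR'₂⁺)
AcO⁻: pKₐ(CH₃COOH) ≈ 4.8 — resonance-stabilised but still a weak base
PhO⁻: pKₐ(C₆H₅OH (phenol)) ≈ 10 — resonance into the ring helps, but still a poor LG
OH⁻: pKₐ(H₂O) ≈ 15.7
hydride: pKₐ(H₂) ≈ 36 — extremely strong base; leaves only in special hydride-transfer contexts
Reversing gives the worst-to-best order requested.

hydride < OH⁻ < PhO⁻ < AcO⁻ < SR'₂ < perchlorate (ClO₄⁻)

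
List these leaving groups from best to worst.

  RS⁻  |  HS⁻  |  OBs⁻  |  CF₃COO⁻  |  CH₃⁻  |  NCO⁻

OBs⁻: pKₐ(p-BrC₆H₄SO₃H) ≈ -2.8 — arenesulfonate with a p-bromo substituent
CF₃COO⁻: pKₐ(CF₃COOH) ≈ 0.2 — strongly electron-withdrawing CF₃ stabilises the carboxylate
NCO⁻: pKₐ(HOCN) ≈ 3.5
HS⁻: pKₐ(H₂S) ≈ 7
RS⁻: pKₐ(RSH (a thiol)) ≈ 10.5 — moderately basic; rarely leaves without activation
CH₃⁻: pKₐ(CH₄) ≈ 48 — unstabilised carbanion; the worst conceivable leaving group

OBs⁻ > CF₃COO⁻ > NCO⁻ > HS⁻ > RS⁻ > CH₃⁻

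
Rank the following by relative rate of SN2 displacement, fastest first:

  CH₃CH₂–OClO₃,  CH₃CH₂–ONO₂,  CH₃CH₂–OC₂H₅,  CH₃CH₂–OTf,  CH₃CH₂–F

CH₃CH₂–OTf > CH₃CH₂–OClO₃ > CH₃CH₂–ONO₂ > CH₃CH₂–F > CH₃CH₂–OC₂H₅

The skeletons are identical, so relative rate is governed entirely by leaving-group ability.
Rank by basicity of the departing species: weakest base leaves most easily.
CH₃CH₂–OTf loses OTf⁻: pKₐ(CF₃SO₃H (triflic acid)) ≈ -14
CH₃CH₂–OClO₃ loses ClO₄⁻: pKₐ(HClO₄) ≈ -10
CH₃CH₂–ONO₂ loses NO₃⁻: pKₐ(HNO₃) ≈ -1.3
CH₃CH₂–F loses F⁻: pKₐ(HF) ≈ 3.2
CH₃CH₂–OC₂H₅ loses CH₃CH₂O⁻: pKₐ(CH₃CH₂OH) ≈ 16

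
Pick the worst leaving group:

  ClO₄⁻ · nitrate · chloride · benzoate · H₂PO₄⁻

ClO₄⁻: pKₐ(HClO₄) ≈ -10
chloride: pKₐ(HCl) ≈ -7
nitrate: pKₐ(HNO₃) ≈ -1.3
H₂PO₄⁻: pKₐ(H₃PO₄) ≈ 2.1
benzoate: pKₐ(C₆H₅COOH) ≈ 4.2

benzoate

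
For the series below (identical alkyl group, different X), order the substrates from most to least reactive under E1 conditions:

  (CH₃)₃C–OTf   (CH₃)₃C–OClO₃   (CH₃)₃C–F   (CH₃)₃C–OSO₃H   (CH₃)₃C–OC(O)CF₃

With the same alkyl group throughout, only the leaving group differentiates the rates.
Leaving-group ability tracks the stability of the departed species; conjugate-acid pKₐ is the usual yardstick (lower pKₐ → better LG).
(CH₃)₃C–OTf loses OTf⁻: pKₐ(CF₃SO₃H (triflic acid)) ≈ -14
(CH₃)₃C–OClO₃ loses ClO₄⁻: pKₐ(HClO₄) ≈ -10
(CH₃)₃C–OSO₃H loses HSO₄⁻: pKₐ(H₂SO₄) ≈ -3
(CH₃)₃C–OC(O)CF₃ loses CF₃COO⁻: pKₐ(CF₃COOH) ≈ 0.2
(CH₃)₃C–F loses F⁻: pKₐ(HF) ≈ 3.2

(CH₃)₃C–OTf > (CH₃)₃C–OClO₃ > (CH₃)₃C–OSO₃H > (CH₃)₃C–OC(O)CF₃ > (CH₃)₃C–F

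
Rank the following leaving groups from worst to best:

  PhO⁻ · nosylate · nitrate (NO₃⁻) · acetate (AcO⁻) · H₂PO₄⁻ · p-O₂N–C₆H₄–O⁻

The more stable X⁻ (or X) is on its own — i.e. the weaker a base it is — the better a leaving group it makes.
nosylate: pKₐ(p-O₂NC₆H₄SO₃H) ≈ -3.5
nitrate (NO₃⁻): pKₐ(HNO₃) ≈ -1.3
H₂PO₄⁻: pKₐ(H₃PO₄) ≈ 2.1
acetate (AcO⁻): pKₐ(CH₃COOH) ≈ 4.8
p-O₂N–C₆H₄–O⁻: pKₐ(p-nitrophenol) ≈ 7.2
PhO⁻: pKₐ(C₆H₅OH (phenol)) ≈ 10
Reversing gives the worst-to-best order requested.

PhO⁻ < p-O₂N–C₆H₄–O⁻ < acetate (AcO⁻) < H₂PO₄⁻ < nitrate (NO₃⁻) < nosylate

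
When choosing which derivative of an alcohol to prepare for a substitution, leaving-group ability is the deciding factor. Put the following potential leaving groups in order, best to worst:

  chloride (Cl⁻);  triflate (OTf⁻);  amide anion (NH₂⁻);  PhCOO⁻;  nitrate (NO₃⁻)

A good leaving group is a weak base: the lower the pKₐ of its conjugate acid, the more readily it departs.
triflate (OTf⁻): pKₐ(CF₃SO₃H (triflic acid)) ≈ -14
chloride (Cl⁻): pKₐ(HCl) ≈ -7 — moderately weak base
nitrate (NO₃⁻): pKₐ(HNO₃) ≈ -1.3
PhCOO⁻: pKₐ(C₆H₅COOH) ≈ 4.2 — aryl carboxylate
amide anion (NH₂⁻): pKₐ(NH₃) ≈ 38 — extremely strong base; never a leaving group

triflate (OTf⁻) > chloride (Cl⁻) > nitrate (NO₃⁻) > PhCOO⁻ > amide anion (NH₂⁻)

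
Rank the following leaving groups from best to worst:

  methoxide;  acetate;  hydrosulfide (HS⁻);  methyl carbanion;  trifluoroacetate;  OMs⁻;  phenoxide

OMs⁻ > trifluoroacetate > acetate > hydrosulfide (HS⁻) > phenoxide > methoxide > methyl carbanion

The more stable X⁻ (or X) is on its own — i.e. the weaker a base it is — the better a leaving group it makes.
OMs⁻: pKₐ(CH₃SO₃H (MsOH)) ≈ -1.9 — resonance-delocalised alkanesulfonate
trifluoroacetate: pKₐ(CF₃COOH) ≈ 0.2 — strongly electron-withdrawing CF₃ stabilises the carboxylate
acetate: pKₐ(CH₃COOH) ≈ 4.8 — resonance-stabilised but still a weak base
hydrosulfide (HS⁻): pKₐ(H₂S) ≈ 7
phenoxide: pKₐ(C₆H₅OH (phenol)) ≈ 10
methoxide: pKₐ(CH₃OH) ≈ 15.5
methyl carbanion: pKₐ(CH₄) ≈ 48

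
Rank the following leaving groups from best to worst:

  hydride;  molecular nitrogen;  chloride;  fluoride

Rank by basicity of the departing species: weakest base leaves most easily.
molecular nitrogen: no meaningful conjugate acid; N₂ departs as an exceptionally stable neutral molecule
chloride: pKₐ(HCl) ≈ -7
fluoride: pKₐ(HF) ≈ 3.2 — small and strongly basic; the poor halide leaving group
hydride: pKₐ(H₂) ≈ 36 — extremely strong base; leaves only in special hydride-transfer contexts

molecular nitrogen > chloride > fluoride > hydride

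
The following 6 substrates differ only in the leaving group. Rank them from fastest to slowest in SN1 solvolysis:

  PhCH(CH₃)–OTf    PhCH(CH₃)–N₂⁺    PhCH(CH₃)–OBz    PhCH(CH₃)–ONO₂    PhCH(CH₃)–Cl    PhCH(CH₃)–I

PhCH(CH₃)–N₂⁺ > PhCH(CH₃)–OTf > PhCH(CH₃)–I > PhCH(CH₃)–Cl > PhCH(CH₃)–ONO₂ > PhCH(CH₃)–OBz

Identical carbon frameworks mean the comparison reduces to leaving-group quality.
Rank by basicity of the departing species: weakest base leaves most easily.
PhCH(CH₃)–N₂⁺ loses N₂: no meaningful conjugate acid; N₂ departs as an exceptionally stable neutral molecule
PhCH(CH₃)–OTf loses OTf⁻: pKₐ(CF₃SO₃H (triflic acid)) ≈ -14
PhCH(CH₃)–I loses I⁻: pKₐ(HI) ≈ -10
PhCH(CH₃)–Cl loses Cl⁻: pKₐ(HCl) ≈ -7
PhCH(CH₃)–ONO₂ loses NO₃⁻: pKₐ(HNO₃) ≈ -1.3
PhCH(CH₃)–OBz loses PhCOO⁻: pKₐ(C₆H₅COOH) ≈ 4.2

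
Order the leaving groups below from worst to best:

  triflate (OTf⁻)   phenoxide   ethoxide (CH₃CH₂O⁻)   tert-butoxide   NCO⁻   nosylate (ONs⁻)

tert-butoxide < ethoxide (CH₃CH₂O⁻) < phenoxide < NCO⁻ < nosylate (ONs⁻) < triflate (OTf⁻)

Rank by basicity of the departing species: weakest base leaves most easily.
triflate (OTf⁻): pKₐ(CF₃SO₃H (triflic acid)) ≈ -14 — charge spread over three oxygens and a CF₃ group; the premier leaving group in synthesis
nosylate (ONs⁻): pKₐ(p-O₂NC₆H₄SO₃H) ≈ -3.5
NCO⁻: pKₐ(HOCN) ≈ 3.5 — resonance between N and O
phenoxide: pKₐ(C₆H₅OH (phenol)) ≈ 10 — resonance into the ring helps, but still a poor LG
ethoxide (CH₃CH₂O⁻): pKₐ(CH₃CH₂OH) ≈ 16 — strong base; alkoxides do not leave unassisted
tert-butoxide: pKₐ(t-BuOH) ≈ 18
Listed from poorest to best leaving group as asked.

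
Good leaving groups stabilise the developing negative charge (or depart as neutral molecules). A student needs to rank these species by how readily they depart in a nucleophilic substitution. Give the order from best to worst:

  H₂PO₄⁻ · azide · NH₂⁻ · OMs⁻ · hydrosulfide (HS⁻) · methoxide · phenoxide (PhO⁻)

Leaving-group ability tracks the stability of the departed species; conjugate-acid pKₐ is the usual yardstick (lower pKₐ → better LG).
OMs⁻: pKₐ(CH₃SO₃H (MsOH)) ≈ -1.9
H₂PO₄⁻: pKₐ(H₃PO₄) ≈ 2.1
azide: pKₐ(HN₃) ≈ 4.7
hydrosulfide (HS⁻): pKₐ(H₂S) ≈ 7
phenoxide (PhO⁻): pKₐ(C₆H₅OH (phenol)) ≈ 10 — resonance into the ring helps, but still a poor LG
methoxide: pKₐ(CH₃OH) ≈ 15.5
NH₂⁻: pKₐ(NH₃) ≈ 38

OMs⁻ > H₂PO₄⁻ > azide > hydrosulfide (HS⁻) > phenoxide (PhO⁻) > methoxide > NH₂⁻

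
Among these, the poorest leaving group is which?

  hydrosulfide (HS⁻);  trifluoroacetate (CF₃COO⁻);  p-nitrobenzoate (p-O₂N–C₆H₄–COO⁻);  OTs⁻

OTs⁻: pKₐ(p-CH₃C₆H₄SO₃H (TsOH)) ≈ -2.8
trifluoroacetate (CF₃COO⁻): pKₐ(CF₃COOH) ≈ 0.2
p-nitrobenzoate (p-O₂N–C₆H₄–COO⁻): pKₐ(p-nitrobenzoic acid) ≈ 3.4
hydrosulfide (HS⁻): pKₐ(H₂S) ≈ 7

hydrosulfide (HS⁻)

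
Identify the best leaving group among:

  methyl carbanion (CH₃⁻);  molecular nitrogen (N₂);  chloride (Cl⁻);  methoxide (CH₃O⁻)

Rank by basicity of the departing species: weakest base leaves most easily.
molecular nitrogen (N₂): no meaningful conjugate acid; N₂ departs as an exceptionally stable neutral molecule
chloride (Cl⁻): pKₐ(HCl) ≈ -7
methoxide (CH₃O⁻): pKₐ(CH₃OH) ≈ 15.5
methyl carbanion (CH₃⁻): pKₐ(CH₄) ≈ 48

molecular nitrogen (N₂)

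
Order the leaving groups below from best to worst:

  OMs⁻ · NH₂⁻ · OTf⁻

OTf⁻ > OMs⁻ > NH₂⁻

The more stable X⁻ (or X) is on its own — i.e. the weaker a base it is — the better a leaving group it makes.
OTf⁻: pKₐ(CF₃SO₃H (triflic acid)) ≈ -14
OMs⁻: pKₐ(CH₃SO₃H (MsOH)) ≈ -1.9 — resonance-delocalised alkanesulfonate
NH₂⁻: pKₐ(NH₃) ≈ 38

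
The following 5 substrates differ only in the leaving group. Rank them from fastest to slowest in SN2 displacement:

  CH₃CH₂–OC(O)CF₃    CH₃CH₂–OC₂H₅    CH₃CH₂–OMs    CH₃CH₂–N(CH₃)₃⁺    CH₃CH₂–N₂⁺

With the same alkyl group throughout, only the leaving group differentiates the rates.
The more stable X⁻ (or X) is on its own — i.e. the weaker a base it is — the better a leaving group it makes.
CH₃CH₂–N₂⁺ loses N₂: no meaningful conjugate acid; N₂ departs as an exceptionally stable neutral molecule
CH₃CH₂–OMs loses OMs⁻: pKₐ(CH₃SO₃H (MsOH)) ≈ -1.9
CH₃CH₂–OC(O)CF₃ loses CF₃COO⁻: pKₐ(CF₃COOH) ≈ 0.2
CH₃CH₂–N(CH₃)₃⁺ loses NR'₃: pKₐ(R'₃NH⁺) ≈ 10.7
CH₃CH₂–OC₂H₅ loses CH₃CH₂O⁻: pKₐ(CH₃CH₂OH) ≈ 16

CH₃CH₂–N₂⁺ > CH₃CH₂–OMs > CH₃CH₂–OC(O)CF₃ > CH₃CH₂–N(CH₃)₃⁺ > CH₃CH₂–OC₂H₅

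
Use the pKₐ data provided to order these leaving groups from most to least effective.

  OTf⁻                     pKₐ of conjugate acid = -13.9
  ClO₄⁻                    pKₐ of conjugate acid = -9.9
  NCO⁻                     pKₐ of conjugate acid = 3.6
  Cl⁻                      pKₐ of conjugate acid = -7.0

OTf⁻ > ClO₄⁻ > Cl⁻ > NCO⁻

Lower conjugate-acid pKₐ ⇒ weaker base ⇒ better leaving group.
Sorting by the given values: OTf⁻ (-13.9), ClO₄⁻ (-9.9), Cl⁻ (-7.0), NCO⁻ (3.6).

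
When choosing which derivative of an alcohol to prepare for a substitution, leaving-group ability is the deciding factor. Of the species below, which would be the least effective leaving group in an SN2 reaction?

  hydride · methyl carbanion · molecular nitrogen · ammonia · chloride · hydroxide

methyl carbanion

molecular nitrogen: no meaningful conjugate acid; N₂ departs as an exceptionally stable neutral molecule
chloride: pKₐ(HCl) ≈ -7
ammonia: pKₐ(NH₄⁺) ≈ 9.2
hydroxide: pKₐ(H₂O) ≈ 15.7
hydride: pKₐ(H₂) ≈ 36
methyl carbanion: pKₐ(CH₄) ≈ 48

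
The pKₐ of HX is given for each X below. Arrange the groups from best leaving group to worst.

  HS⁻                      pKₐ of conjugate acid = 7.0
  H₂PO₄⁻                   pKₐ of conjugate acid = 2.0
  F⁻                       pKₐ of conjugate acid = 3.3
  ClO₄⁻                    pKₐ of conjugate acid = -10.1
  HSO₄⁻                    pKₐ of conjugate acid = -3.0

Lower conjugate-acid pKₐ ⇒ weaker base ⇒ better leaving group.
Sorting by the given values: ClO₄⁻ (-10.1), HSO₄⁻ (-3.0), H₂PO₄⁻ (2.0), F⁻ (3.3), HS⁻ (7.0).

ClO₄⁻ > HSO₄⁻ > H₂PO₄⁻ > F⁻ > HS⁻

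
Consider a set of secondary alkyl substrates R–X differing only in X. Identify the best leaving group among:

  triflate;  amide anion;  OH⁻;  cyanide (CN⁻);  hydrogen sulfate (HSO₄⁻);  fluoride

triflate

triflate: pKₐ(CF₃SO₃H (triflic acid)) ≈ -14
hydrogen sulfate (HSO₄⁻): pKₐ(H₂SO₄) ≈ -3
fluoride: pKₐ(HF) ≈ 3.2
cyanide (CN⁻): pKₐ(HCN) ≈ 9.2
OH⁻: pKₐ(H₂O) ≈ 15.7
amide anion: pKₐ(NH₃) ≈ 38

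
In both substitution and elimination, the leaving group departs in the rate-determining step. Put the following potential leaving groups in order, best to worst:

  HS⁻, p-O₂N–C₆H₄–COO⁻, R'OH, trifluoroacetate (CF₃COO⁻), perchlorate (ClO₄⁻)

perchlorate (ClO₄⁻) > R'OH > trifluoroacetate (CF₃COO⁻) > p-O₂N–C₆H₄–COO⁻ > HS⁻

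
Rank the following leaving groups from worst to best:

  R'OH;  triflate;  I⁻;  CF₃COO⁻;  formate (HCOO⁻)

triflate: pKₐ(CF₃SO₃H (triflic acid)) ≈ -14
I⁻: pKₐ(HI) ≈ -10 — large, highly polarisable; very weak base
R'OH: pKₐ(R'OH₂⁺) ≈ -2.4
CF₃COO⁻: pKₐ(CF₃COOH) ≈ 0.2 — strongly electron-withdrawing CF₃ stabilises the carboxylate
formate (HCOO⁻): pKₐ(HCOOH) ≈ 3.8 — resonance-stabilised carboxylate
Listed from poorest to best leaving group as asked.

formate (HCOO⁻) < CF₃COO⁻ < R'OH < I⁻ < triflate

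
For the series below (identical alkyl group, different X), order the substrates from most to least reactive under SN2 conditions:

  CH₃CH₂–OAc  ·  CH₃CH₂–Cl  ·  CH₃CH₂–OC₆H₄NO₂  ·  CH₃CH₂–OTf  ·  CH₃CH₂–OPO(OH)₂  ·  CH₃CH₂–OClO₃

With the same alkyl group throughout, only the leaving group differentiates the rates.
Leaving-group ability tracks the stability of the departed species; conjugate-acid pKₐ is the usual yardstick (lower pKₐ → better LG).
CH₃CH₂–OTf loses OTf⁻: pKₐ(CF₃SO₃H (triflic acid)) ≈ -14
CH₃CH₂–OClO₃ loses ClO₄⁻: pKₐ(HClO₄) ≈ -10
CH₃CH₂–Cl loses Cl⁻: pKₐ(HCl) ≈ -7
CH₃CH₂–OPO(OH)₂ loses H₂PO₄⁻: pKₐ(H₃PO₄) ≈ 2.1
CH₃CH₂–OAc loses AcO⁻: pKₐ(CH₃COOH) ≈ 4.8
CH₃CH₂–OC₆H₄NO₂ loses p-O₂N–C₆H₄–O⁻: pKₐ(p-nitrophenol) ≈ 7.2

CH₃CH₂–OTf > CH₃CH₂–OClO₃ > CH₃CH₂–Cl > CH₃CH₂–OPO(OH)₂ > CH₃CH₂–OAc > CH₃CH₂–OC₆H₄NO₂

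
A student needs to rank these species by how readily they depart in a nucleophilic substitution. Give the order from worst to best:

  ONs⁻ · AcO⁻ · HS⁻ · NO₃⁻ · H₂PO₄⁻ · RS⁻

RS⁻ < HS⁻ < AcO⁻ < H₂PO₄⁻ < NO₃⁻ < ONs⁻

ONs⁻: pKₐ(p-O₂NC₆H₄SO₃H) ≈ -3.5
NO₃⁻: pKₐ(HNO₃) ≈ -1.3
H₂PO₄⁻: pKₐ(H₃PO₄) ≈ 2.1
AcO⁻: pKₐ(CH₃COOH) ≈ 4.8
HS⁻: pKₐ(H₂S) ≈ 7
RS⁻: pKₐ(RSH (a thiol)) ≈ 10.5
Reversing gives the worst-to-best order requested.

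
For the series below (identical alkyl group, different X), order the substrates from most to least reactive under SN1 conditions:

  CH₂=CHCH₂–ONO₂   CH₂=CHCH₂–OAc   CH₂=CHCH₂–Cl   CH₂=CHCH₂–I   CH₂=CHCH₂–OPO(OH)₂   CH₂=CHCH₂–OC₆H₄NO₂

Same R in every case — rank the leaving groups.
The more stable X⁻ (or X) is on its own — i.e. the weaker a base it is — the better a leaving group it makes.
CH₂=CHCH₂–I loses I⁻: pKₐ(HI) ≈ -10
CH₂=CHCH₂–Cl loses Cl⁻: pKₐ(HCl) ≈ -7
CH₂=CHCH₂–ONO₂ loses NO₃⁻: pKₐ(HNO₃) ≈ -1.3
CH₂=CHCH₂–OPO(OH)₂ loses H₂PO₄⁻: pKₐ(H₃PO₄) ≈ 2.1
CH₂=CHCH₂–OAc loses AcO⁻: pKₐ(CH₃COOH) ≈ 4.8
CH₂=CHCH₂–OC₆H₄NO₂ loses p-O₂N–C₆H₄–O⁻: pKₐ(p-nitrophenol) ≈ 7.2

CH₂=CHCH₂–I > CH₂=CHCH₂–Cl > CH₂=CHCH₂–ONO₂ > CH₂=CHCH₂–OPO(OH)₂ > CH₂=CHCH₂–OAc > CH₂=CHCH₂–OC₆H₄NO₂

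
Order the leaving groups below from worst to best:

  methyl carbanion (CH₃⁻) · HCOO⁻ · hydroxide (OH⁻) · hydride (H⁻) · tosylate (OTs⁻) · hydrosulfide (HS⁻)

The more stable X⁻ (or X) is on its own — i.e. the weaker a base it is — the better a leaving group it makes.
tosylate (OTs⁻): pKₐ(p-CH₃C₆H₄SO₃H (TsOH)) ≈ -2.8 — resonance-delocalised arenesulfonate
HCOO⁻: pKₐ(HCOOH) ≈ 3.8 — resonance-stabilised carboxylate
hydrosulfide (HS⁻): pKₐ(H₂S) ≈ 7 — larger and more polarisable than the oxygen analogue
hydroxide (OH⁻): pKₐ(H₂O) ≈ 15.7
hydride (H⁻): pKₐ(H₂) ≈ 36 — extremely strong base; leaves only in special hydride-transfer contexts
methyl carbanion (CH₃⁻): pKₐ(CH₄) ≈ 48 — unstabilised carbanion; the worst conceivable leaving group
The question asks for worst first, so the sequence is read in increasing leaving-group ability.

methyl carbanion (CH₃⁻) < hydride (H⁻) < hydroxide (OH⁻) < hydrosulfide (HS⁻) < HCOO⁻ < tosylate (OTs⁻)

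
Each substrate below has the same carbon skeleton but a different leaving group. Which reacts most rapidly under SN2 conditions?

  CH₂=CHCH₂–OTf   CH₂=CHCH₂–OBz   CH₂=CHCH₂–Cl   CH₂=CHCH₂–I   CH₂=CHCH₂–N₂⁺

CH₂=CHCH₂–N₂⁺

Identical carbon frameworks mean the comparison reduces to leaving-group quality.
Rank by basicity of the departing species: weakest base leaves most easily.
CH₂=CHCH₂–N₂⁺ loses N₂: no meaningful conjugate acid; N₂ departs as an exceptionally stable neutral molecule
CH₂=CHCH₂–OTf loses OTf⁻: pKₐ(CF₃SO₃H (triflic acid)) ≈ -14
CH₂=CHCH₂–I loses I⁻: pKₐ(HI) ≈ -10
CH₂=CHCH₂–Cl loses Cl⁻: pKₐ(HCl) ≈ -7
CH₂=CHCH₂–OBz loses PhCOO⁻: pKₐ(C₆H₅COOH) ≈ 4.2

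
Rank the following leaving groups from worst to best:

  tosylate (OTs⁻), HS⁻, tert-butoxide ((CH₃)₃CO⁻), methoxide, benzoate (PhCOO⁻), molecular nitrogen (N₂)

tert-butoxide ((CH₃)₃CO⁻) < methoxide < HS⁻ < benzoate (PhCOO⁻) < tosylate (OTs⁻) < molecular nitrogen (N₂)

A good leaving group is a weak base: the lower the pKₐ of its conjugate acid, the more readily it departs.
molecular nitrogen (N₂): no meaningful conjugate acid; N₂ departs as an exceptionally stable neutral molecule
tosylate (OTs⁻): pKₐ(p-CH₃C₆H₄SO₃H (TsOH)) ≈ -2.8 — resonance-delocalised arenesulfonate
benzoate (PhCOO⁻): pKₐ(C₆H₅COOH) ≈ 4.2 — aryl carboxylate
HS⁻: pKₐ(H₂S) ≈ 7
methoxide: pKₐ(CH₃OH) ≈ 15.5 — strong base; alkoxides do not leave unassisted
tert-butoxide ((CH₃)₃CO⁻): pKₐ(t-BuOH) ≈ 18
The question asks for worst first, so the sequence is read in increasing leaving-group ability.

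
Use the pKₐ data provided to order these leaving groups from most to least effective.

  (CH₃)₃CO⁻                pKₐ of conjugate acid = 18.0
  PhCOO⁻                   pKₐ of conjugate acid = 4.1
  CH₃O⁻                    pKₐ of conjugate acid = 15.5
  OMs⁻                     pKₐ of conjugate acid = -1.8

OMs⁻ > PhCOO⁻ > CH₃O⁻ > (CH₃)₃CO⁻

Lower conjugate-acid pKₐ ⇒ weaker base ⇒ better leaving group.
Sorting by the given values: OMs⁻ (-1.8), PhCOO⁻ (4.1), CH₃O⁻ (15.5), (CH₃)₃CO⁻ (18.0).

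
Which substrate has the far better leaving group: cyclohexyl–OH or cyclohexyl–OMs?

From cyclohexyl–OH the departing group would be OH⁻ (pKₐ(H₂O) ≈ 15.7). Strong base; essentially never leaves without prior activation.
From cyclohexyl–OMs the leaving group is OMs⁻ (pKₐ(CH₃SO₃H (MsOH)) ≈ -1.9). Resonance-delocalised alkanesulfonate.
(In practice cyclohexyl–OMs is made from cyclohexyl–OH by treatment with MsCl / Et₃N, converting the hydroxyl into a mesylate.)

cyclohexyl–OMs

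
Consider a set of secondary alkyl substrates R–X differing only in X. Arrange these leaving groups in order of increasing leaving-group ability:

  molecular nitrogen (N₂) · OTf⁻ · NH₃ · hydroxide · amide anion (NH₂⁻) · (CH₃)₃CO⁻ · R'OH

Rank by basicity of the departing species: weakest base leaves most easily.
molecular nitrogen (N₂): no meaningful conjugate acid; N₂ departs as an exceptionally stable neutral molecule
OTf⁻: pKₐ(CF₃SO₃H (triflic acid)) ≈ -14
R'OH: pKₐ(R'OH₂⁺) ≈ -2.4
NH₃: pKₐ(NH₄⁺) ≈ 9.2
hydroxide: pKₐ(H₂O) ≈ 15.7
(CH₃)₃CO⁻: pKₐ(t-BuOH) ≈ 18
amide anion (NH₂⁻): pKₐ(NH₃) ≈ 38
Listed from poorest to best leaving group as asked.

amide anion (NH₂⁻) < (CH₃)₃CO⁻ < hydroxide < NH₃ < R'OH < OTf⁻ < molecular nitrogen (N₂)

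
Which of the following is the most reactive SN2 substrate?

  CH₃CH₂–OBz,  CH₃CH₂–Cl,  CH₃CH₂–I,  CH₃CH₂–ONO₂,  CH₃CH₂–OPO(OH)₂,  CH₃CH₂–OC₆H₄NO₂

The skeletons are identical, so relative rate is governed entirely by leaving-group ability.
The more stable X⁻ (or X) is on its own — i.e. the weaker a base it is — the better a leaving group it makes.
CH₃CH₂–I loses I⁻: pKₐ(HI) ≈ -10
CH₃CH₂–Cl loses Cl⁻: pKₐ(HCl) ≈ -7
CH₃CH₂–ONO₂ loses NO₃⁻: pKₐ(HNO₃) ≈ -1.3
CH₃CH₂–OPO(OH)₂ loses H₂PO₄⁻: pKₐ(H₃PO₄) ≈ 2.1
CH₃CH₂–OBz loses PhCOO⁻: pKₐ(C₆H₅COOH) ≈ 4.2
CH₃CH₂–OC₆H₄NO₂ loses p-O₂N–C₆H₄–O⁻: pKₐ(p-nitrophenol) ≈ 7.2

CH₃CH₂–I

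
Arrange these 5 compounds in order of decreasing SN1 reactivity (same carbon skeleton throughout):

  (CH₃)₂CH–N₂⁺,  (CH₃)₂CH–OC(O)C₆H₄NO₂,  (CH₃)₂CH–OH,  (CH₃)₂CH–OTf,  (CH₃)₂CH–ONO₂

(CH₃)₂CH–N₂⁺ > (CH₃)₂CH–OTf > (CH₃)₂CH–ONO₂ > (CH₃)₂CH–OC(O)C₆H₄NO₂ > (CH₃)₂CH–OH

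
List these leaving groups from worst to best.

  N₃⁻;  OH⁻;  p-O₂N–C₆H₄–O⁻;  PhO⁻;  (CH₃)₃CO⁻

Rank by basicity of the departing species: weakest base leaves most easily.
N₃⁻: pKₐ(HN₃) ≈ 4.7
p-O₂N–C₆H₄–O⁻: pKₐ(p-nitrophenol) ≈ 7.2
PhO⁻: pKₐ(C₆H₅OH (phenol)) ≈ 10
OH⁻: pKₐ(H₂O) ≈ 15.7
(CH₃)₃CO⁻: pKₐ(t-BuOH) ≈ 18
Reversing gives the worst-to-best order requested.

(CH₃)₃CO⁻ < OH⁻ < PhO⁻ < p-O₂N–C₆H₄–O⁻ < N₃⁻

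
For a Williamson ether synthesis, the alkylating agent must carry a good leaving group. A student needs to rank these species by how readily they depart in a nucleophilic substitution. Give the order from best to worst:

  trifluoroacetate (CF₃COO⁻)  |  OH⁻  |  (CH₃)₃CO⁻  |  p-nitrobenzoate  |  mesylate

mesylate > trifluoroacetate (CF₃COO⁻) > p-nitrobenzoate > OH⁻ > (CH₃)₃CO⁻

A good leaving group is a weak base: the lower the pKₐ of its conjugate acid, the more readily it departs.
mesylate: pKₐ(CH₃SO₃H (MsOH)) ≈ -1.9
trifluoroacetate (CF₃COO⁻): pKₐ(CF₃COOH) ≈ 0.2
p-nitrobenzoate: pKₐ(p-nitrobenzoic acid) ≈ 3.4
OH⁻: pKₐ(H₂O) ≈ 15.7
(CH₃)₃CO⁻: pKₐ(t-BuOH) ≈ 18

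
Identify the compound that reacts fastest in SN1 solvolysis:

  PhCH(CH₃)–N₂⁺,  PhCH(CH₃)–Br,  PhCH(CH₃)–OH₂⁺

PhCH(CH₃)–N₂⁺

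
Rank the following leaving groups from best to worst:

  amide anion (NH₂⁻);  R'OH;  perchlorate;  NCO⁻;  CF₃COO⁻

perchlorate: pKₐ(HClO₄) ≈ -10 — extremely weak base; rarely used for safety reasons
R'OH: pKₐ(R'OH₂⁺) ≈ -2.4 — neutral; leaves from a protonated ether (an oxonium ion, R–O(H)R'⁺)
CF₃COO⁻: pKₐ(CF₃COOH) ≈ 0.2 — strongly electron-withdrawing CF₃ stabilises the carboxylate
NCO⁻: pKₐ(HOCN) ≈ 3.5
amide anion (NH₂⁻): pKₐ(NH₃) ≈ 38 — extremely strong base; never a leaving group

perchlorate > R'OH > CF₃COO⁻ > NCO⁻ > amide anion (NH₂⁻)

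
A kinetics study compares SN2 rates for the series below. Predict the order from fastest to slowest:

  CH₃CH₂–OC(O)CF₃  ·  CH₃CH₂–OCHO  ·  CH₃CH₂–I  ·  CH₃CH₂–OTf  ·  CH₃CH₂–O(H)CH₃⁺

CH₃CH₂–OTf > CH₃CH₂–I > CH₃CH₂–O(H)CH₃⁺ > CH₃CH₂–OC(O)CF₃ > CH₃CH₂–OCHO

Identical carbon frameworks mean the comparison reduces to leaving-group quality.
Rank by basicity of the departing species: weakest base leaves most easily.
CH₃CH₂–OTf loses OTf⁻: pKₐ(CF₃SO₃H (triflic acid)) ≈ -14
CH₃CH₂–I loses I⁻: pKₐ(HI) ≈ -10
CH₃CH₂–O(H)CH₃⁺ loses R'OH: pKₐ(R'OH₂⁺) ≈ -2.4
CH₃CH₂–OC(O)CF₃ loses CF₃COO⁻: pKₐ(CF₃COOH) ≈ 0.2
CH₃CH₂–OCHO loses HCOO⁻: pKₐ(HCOOH) ≈ 3.8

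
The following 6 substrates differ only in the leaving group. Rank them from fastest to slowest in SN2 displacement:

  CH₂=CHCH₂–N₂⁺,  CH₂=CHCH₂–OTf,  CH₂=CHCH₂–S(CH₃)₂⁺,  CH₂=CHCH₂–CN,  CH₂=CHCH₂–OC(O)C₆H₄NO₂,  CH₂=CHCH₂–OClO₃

CH₂=CHCH₂–N₂⁺ > CH₂=CHCH₂–OTf > CH₂=CHCH₂–OClO₃ > CH₂=CHCH₂–S(CH₃)₂⁺ > CH₂=CHCH₂–OC(O)C₆H₄NO₂ > CH₂=CHCH₂–CN

With the same alkyl group throughout, only the leaving group differentiates the rates.
The more stable X⁻ (or X) is on its own — i.e. the weaker a base it is — the better a leaving group it makes.
CH₂=CHCH₂–N₂⁺ loses N₂: no meaningful conjugate acid; N₂ departs as an exceptionally stable neutral molecule
CH₂=CHCH₂–OTf loses OTf⁻: pKₐ(CF₃SO₃H (triflic acid)) ≈ -14
CH₂=CHCH₂–OClO₃ loses ClO₄⁻: pKₐ(HClO₄) ≈ -10
CH₂=CHCH₂–S(CH₃)₂⁺ loses SR'₂: pKₐ(R'₂SH⁺) ≈ -7
CH₂=CHCH₂–OC(O)C₆H₄NO₂ loses p-O₂N–C₆H₄–COO⁻: pKₐ(p-nitrobenzoic acid) ≈ 3.4
CH₂=CHCH₂–CN loses CN⁻: pKₐ(HCN) ≈ 9.2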